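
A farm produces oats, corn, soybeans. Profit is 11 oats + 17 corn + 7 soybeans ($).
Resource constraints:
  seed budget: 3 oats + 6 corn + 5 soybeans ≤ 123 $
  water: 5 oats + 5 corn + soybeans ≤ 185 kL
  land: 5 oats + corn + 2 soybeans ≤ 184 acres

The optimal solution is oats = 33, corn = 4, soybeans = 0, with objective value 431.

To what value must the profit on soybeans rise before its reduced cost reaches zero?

11

At the optimum: seed budget uses 123 of 123 (binding); water uses 185 of 185 (binding); land uses 169 of 184 (slack = 15).
Since land is not tight, its dual is 0.
From A_Bᵀ y = c: 3·y_seed budget + 5·y_water = 11; 6·y_seed budget + 5·y_water = 17.
→ y_seed budget = 2 and y_water = 1.
soybeans enters the basis when its profit ≥ yᵀa₃ = 2·5 + 1·1 = 11.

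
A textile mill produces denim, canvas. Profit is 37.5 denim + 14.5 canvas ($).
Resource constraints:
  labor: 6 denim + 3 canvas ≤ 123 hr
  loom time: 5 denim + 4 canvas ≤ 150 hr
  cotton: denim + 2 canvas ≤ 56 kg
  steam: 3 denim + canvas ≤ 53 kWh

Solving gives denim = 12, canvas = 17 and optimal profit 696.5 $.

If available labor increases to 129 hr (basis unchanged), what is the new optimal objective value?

Check each constraint at x*: labor 123/123 (tight); loom time 128/150 (slack 22); cotton 46/56 (slack 10); steam 53/53 (tight).
Slack constraints have shadow price 0 (complementary slackness).
From A_Bᵀ y = c: 6·y_labor + 3·y_steam = 37.5; 3·y_labor + 1·y_steam = 14.5.
Solving: y_labor = 2, y_steam = 8.5.
Δz = y_labor·Δb = 2 × (6) = 12, so new z* = 696.5 + 12 = 708.5.

708.5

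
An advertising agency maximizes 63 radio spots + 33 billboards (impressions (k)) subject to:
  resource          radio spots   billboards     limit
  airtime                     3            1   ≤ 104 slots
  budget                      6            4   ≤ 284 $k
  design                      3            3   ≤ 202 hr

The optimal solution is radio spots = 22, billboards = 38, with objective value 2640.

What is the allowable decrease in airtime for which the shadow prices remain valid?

22

Binding constraints: airtime, budget. The basis is B = [[3,1],[6,4]] with det 6.
Per unit decrease in airtime, x* moves by d = (-0.6667, 1).
The basis stays optimal until design becomes binding; allowable decrease = 22 slots.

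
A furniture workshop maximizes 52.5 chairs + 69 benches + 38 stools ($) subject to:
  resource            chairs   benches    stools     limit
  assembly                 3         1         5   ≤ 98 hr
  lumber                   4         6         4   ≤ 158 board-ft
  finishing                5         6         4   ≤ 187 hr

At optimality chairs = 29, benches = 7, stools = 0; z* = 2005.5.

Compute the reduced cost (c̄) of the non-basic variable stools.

-8

At the optimum: assembly uses 94 of 98 (slack = 4); lumber uses 158 of 158 (binding); finishing uses 187 of 187 (binding).
Slack constraints have shadow price 0 (complementary slackness).
The binding rows give the dual system: 4·y_lumber + 5·y_finishing = 52.5 and 6·y_lumber + 6·y_finishing = 69.
This yields shadow prices y_lumber = 5, y_finishing = 6.5.
Reduced cost of stools: c₃ − yᵀa₃ = 38 − (5·4 + 6.5·4) = 38 − 46 = -8.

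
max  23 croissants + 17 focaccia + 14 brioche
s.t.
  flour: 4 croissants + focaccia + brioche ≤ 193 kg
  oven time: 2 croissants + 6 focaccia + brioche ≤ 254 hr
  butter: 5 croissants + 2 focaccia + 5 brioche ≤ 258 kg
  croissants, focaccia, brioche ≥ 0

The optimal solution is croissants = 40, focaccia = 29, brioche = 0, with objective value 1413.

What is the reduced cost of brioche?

-7.5

Check each constraint at x*: flour 189/193 (slack 4); oven time 254/254 (tight); butter 258/258 (tight).
Since flour is not tight, its dual is 0.
From A_Bᵀ y = c: 2·y_oven time + 5·y_butter = 23; 6·y_oven time + 2·y_butter = 17.
This yields shadow prices y_oven time = 1.5, y_butter = 4.
Reduced cost of brioche: c₃ − yᵀa₃ = 14 − (1.5·1 + 4·5) = 14 − 21.5 = -7.5.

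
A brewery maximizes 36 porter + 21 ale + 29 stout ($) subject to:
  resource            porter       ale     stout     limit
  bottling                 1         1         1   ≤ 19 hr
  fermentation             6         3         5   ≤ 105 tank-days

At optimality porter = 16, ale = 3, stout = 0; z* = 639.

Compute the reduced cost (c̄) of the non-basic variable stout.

-2

Check each constraint at x*: bottling 19/19 (tight); fermentation 105/105 (tight).
The binding rows give the dual system: 1·y_bottling + 6·y_fermentation = 36 and 1·y_bottling + 3·y_fermentation = 21.
→ y_bottling = 6 and y_fermentation = 5.
Reduced cost of stout: c₃ − yᵀa₃ = 29 − (6·1 + 5·5) = 29 − 31 = -2.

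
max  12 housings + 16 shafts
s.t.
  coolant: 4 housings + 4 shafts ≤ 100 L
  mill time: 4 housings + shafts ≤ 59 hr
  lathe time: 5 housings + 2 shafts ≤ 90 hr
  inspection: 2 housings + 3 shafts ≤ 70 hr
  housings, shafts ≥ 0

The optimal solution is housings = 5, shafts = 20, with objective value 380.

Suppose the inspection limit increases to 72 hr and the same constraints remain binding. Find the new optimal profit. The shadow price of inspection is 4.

388

Δb = 2, so new z* = 380 + (4)·(2) = 380 + 8 = 388.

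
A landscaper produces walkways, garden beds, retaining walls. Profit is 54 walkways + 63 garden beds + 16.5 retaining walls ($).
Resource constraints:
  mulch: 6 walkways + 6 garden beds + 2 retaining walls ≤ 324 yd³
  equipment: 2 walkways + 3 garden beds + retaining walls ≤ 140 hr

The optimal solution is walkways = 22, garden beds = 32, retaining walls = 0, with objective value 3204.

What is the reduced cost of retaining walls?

-4.5

Both mulch and equipment are binding at x*.
The binding rows give the dual system: 6·y_mulch + 2·y_equipment = 54 and 6·y_mulch + 3·y_equipment = 63.
Solving: y_mulch = 6, y_equipment = 9.
Reduced cost of retaining walls: c₃ − yᵀa₃ = 16.5 − (6·2 + 9·1) = 16.5 − 21 = -4.5.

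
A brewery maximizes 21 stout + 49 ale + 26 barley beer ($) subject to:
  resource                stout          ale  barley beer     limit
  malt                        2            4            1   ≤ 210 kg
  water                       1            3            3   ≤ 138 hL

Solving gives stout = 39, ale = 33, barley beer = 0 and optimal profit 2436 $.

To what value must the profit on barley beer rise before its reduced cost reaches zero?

28

Both malt and water are binding at x*.
The binding rows give the dual system: 2·y_malt + 1·y_water = 21 and 4·y_malt + 3·y_water = 49.
Solving: y_malt = 7, y_water = 7.
barley beer enters the basis when its profit ≥ yᵀa₃ = 7·1 + 7·3 = 28.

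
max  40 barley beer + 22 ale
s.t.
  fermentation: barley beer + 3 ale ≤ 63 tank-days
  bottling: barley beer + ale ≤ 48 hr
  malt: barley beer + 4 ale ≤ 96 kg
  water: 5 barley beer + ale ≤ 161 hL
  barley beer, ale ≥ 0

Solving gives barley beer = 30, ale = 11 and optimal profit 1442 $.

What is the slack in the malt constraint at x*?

malt used = 1·30 + 4·11 = 74; slack = 96 − 74 = 22.

22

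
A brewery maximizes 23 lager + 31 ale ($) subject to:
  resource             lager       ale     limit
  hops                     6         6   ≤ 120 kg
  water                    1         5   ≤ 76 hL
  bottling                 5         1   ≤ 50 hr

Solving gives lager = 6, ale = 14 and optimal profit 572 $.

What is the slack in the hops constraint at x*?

0

hops used = 6·6 + 6·14 = 120; slack = 120 − 120 = 0.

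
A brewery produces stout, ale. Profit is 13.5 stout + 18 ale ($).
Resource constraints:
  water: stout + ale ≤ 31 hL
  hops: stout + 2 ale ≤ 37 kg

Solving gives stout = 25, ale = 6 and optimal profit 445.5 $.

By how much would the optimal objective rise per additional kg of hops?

4.5

At the optimum: water uses 31 of 31 (binding); hops uses 37 of 37 (binding).
The binding rows give the dual system: 1·y_water + 1·y_hops = 13.5 and 1·y_water + 2·y_hops = 18.
Solving: y_water = 9, y_hops = 4.5.
Shadow price of hops = 4.5.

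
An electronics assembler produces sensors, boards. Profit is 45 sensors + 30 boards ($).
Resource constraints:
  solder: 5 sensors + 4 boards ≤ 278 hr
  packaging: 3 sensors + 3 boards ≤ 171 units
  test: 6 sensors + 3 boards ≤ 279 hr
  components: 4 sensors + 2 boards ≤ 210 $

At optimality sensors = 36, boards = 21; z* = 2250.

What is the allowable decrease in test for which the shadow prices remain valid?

108

Binding constraints: packaging, test. The basis is B = [[3,3],[6,3]] with det -9.
Per unit decrease in test, x* moves by d = (-0.3333, 0.3333).
The basis stays optimal until sensors reaches 0; allowable decrease = 108 hr.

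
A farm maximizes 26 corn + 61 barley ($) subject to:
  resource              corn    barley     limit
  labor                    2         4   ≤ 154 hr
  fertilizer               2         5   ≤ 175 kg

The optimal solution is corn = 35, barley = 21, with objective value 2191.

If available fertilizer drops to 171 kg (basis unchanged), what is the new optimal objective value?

2155

Both labor and fertilizer are binding at x*.
The binding rows give the dual system: 2·y_labor + 2·y_fertilizer = 26 and 4·y_labor + 5·y_fertilizer = 61.
Solving: y_labor = 4, y_fertilizer = 9.
Δz = y_fertilizer·Δb = 9 × (-4) = -36, so new z* = 2191 − 36 = 2155.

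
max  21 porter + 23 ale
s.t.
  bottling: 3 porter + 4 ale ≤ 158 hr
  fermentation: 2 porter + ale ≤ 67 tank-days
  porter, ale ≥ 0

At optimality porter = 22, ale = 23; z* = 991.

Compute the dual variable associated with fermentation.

Both bottling and fermentation are binding at x*.
Dual feasibility on the basic columns requires 3·y_bottling + 2·y_fermentation = 21, 4·y_bottling + 1·y_fermentation = 23.
This yields shadow prices y_bottling = 5, y_fermentation = 3.
Shadow price of fermentation = 3.

3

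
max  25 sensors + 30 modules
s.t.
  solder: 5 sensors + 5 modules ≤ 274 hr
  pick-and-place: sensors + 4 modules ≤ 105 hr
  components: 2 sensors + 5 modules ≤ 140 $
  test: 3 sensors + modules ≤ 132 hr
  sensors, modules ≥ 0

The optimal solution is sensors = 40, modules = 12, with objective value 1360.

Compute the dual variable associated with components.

At the optimum: solder uses 260 of 274 (slack = 14); pick-and-place uses 88 of 105 (slack = 17); components uses 140 of 140 (binding); test uses 132 of 132 (binding).
Slack constraints have shadow price 0 (complementary slackness).
The binding rows give the dual system: 2·y_components + 3·y_test = 25 and 5·y_components + 1·y_test = 30.
Solving: y_components = 5, y_test = 5.
Shadow price of components = 5.

5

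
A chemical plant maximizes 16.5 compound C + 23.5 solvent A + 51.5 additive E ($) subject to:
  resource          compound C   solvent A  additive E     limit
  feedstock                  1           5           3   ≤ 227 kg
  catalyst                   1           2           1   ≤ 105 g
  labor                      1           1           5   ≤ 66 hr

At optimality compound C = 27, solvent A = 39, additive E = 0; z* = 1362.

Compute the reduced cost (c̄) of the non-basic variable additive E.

-3

Check each constraint at x*: feedstock 222/227 (slack 5); catalyst 105/105 (tight); labor 66/66 (tight).
By complementary slackness, y = 0 for the non-binding constraint.
The binding rows give the dual system: 1·y_catalyst + 1·y_labor = 16.5 and 2·y_catalyst + 1·y_labor = 23.5.
Solving: y_catalyst = 7, y_labor = 9.5.
Reduced cost of additive E: c₃ − yᵀa₃ = 51.5 − (7·1 + 9.5·5) = 51.5 − 54.5 = -3.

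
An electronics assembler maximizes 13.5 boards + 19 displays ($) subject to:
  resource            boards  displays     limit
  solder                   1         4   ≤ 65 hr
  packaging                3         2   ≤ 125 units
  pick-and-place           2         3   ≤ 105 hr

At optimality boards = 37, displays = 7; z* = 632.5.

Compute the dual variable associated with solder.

At the optimum: solder uses 65 of 65 (binding); packaging uses 125 of 125 (binding); pick-and-place uses 95 of 105 (slack = 10).
Since pick-and-place is not tight, its dual is 0.
Dual feasibility on the basic columns requires 1·y_solder + 3·y_packaging = 13.5, 4·y_solder + 2·y_packaging = 19.
This yields shadow prices y_solder = 3, y_packaging = 3.5.
Shadow price of solder = 3.

3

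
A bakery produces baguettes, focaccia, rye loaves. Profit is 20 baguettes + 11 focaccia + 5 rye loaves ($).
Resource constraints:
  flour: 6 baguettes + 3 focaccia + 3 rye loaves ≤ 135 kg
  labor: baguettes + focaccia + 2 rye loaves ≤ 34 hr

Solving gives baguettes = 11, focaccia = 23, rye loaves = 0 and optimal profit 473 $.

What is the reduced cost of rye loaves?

At the optimum: flour uses 135 of 135 (binding); labor uses 34 of 34 (binding).
Dual feasibility on the basic columns requires 6·y_flour + 1·y_labor = 20, 3·y_flour + 1·y_labor = 11.
This yields shadow prices y_flour = 3, y_labor = 2.
Reduced cost of rye loaves: c₃ − yᵀa₃ = 5 − (3·3 + 2·2) = 5 − 13 = -8.

-8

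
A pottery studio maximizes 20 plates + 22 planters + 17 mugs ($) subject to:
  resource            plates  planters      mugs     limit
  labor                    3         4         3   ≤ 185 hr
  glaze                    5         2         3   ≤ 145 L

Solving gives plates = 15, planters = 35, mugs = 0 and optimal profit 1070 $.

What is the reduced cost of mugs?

-1

Check each constraint at x*: labor 185/185 (tight); glaze 145/145 (tight).
The binding rows give the dual system: 3·y_labor + 5·y_glaze = 20 and 4·y_labor + 2·y_glaze = 22.
→ y_labor = 5 and y_glaze = 1.
Reduced cost of mugs: c₃ − yᵀa₃ = 17 − (5·3 + 1·3) = 17 − 18 = -1.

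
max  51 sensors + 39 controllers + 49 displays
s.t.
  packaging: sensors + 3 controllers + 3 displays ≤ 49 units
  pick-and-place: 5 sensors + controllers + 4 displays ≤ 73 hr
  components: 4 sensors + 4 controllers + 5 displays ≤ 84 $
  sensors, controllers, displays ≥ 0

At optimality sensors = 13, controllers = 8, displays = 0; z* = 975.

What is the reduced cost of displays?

-8

Binding: pick-and-place and components. Non-binding: packaging (12 unused).
Slack constraints have shadow price 0 (complementary slackness).
Dual feasibility on the basic columns requires 5·y_pick-and-place + 4·y_components = 51, 1·y_pick-and-place + 4·y_components = 39.
Solving: y_pick-and-place = 3, y_components = 9.
Reduced cost of displays: c₃ − yᵀa₃ = 49 − (3·4 + 9·5) = 49 − 57 = -8.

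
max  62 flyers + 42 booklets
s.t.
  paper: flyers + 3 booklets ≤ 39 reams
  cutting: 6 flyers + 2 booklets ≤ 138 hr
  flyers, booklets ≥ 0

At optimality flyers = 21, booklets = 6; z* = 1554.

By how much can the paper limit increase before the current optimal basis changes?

168

Binding constraints: paper, cutting. The basis is B = [[1,3],[6,2]] with det -16.
Per unit increase in paper, x* moves by d = (-0.125, 0.375).
The basis stays optimal until flyers reaches 0; allowable increase = 168 reams.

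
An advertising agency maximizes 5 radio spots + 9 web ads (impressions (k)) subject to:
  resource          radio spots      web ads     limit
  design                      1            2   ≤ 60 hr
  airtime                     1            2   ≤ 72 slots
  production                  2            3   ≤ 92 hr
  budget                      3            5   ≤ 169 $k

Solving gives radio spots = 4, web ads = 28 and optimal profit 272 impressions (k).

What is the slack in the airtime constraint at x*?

12

airtime used = 1·4 + 2·28 = 60; slack = 72 − 60 = 12.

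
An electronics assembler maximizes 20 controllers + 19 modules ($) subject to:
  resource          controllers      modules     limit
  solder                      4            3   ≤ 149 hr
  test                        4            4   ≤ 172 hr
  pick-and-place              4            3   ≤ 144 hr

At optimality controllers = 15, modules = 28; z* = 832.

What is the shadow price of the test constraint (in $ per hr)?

4

At the optimum: solder uses 144 of 149 (slack = 5); test uses 172 of 172 (binding); pick-and-place uses 144 of 144 (binding).
By complementary slackness, y = 0 for the non-binding constraint.
The binding rows give the dual system: 4·y_test + 4·y_pick-and-place = 20 and 4·y_test + 3·y_pick-and-place = 19.
Solving: y_test = 4, y_pick-and-place = 1.
Shadow price of test = 4.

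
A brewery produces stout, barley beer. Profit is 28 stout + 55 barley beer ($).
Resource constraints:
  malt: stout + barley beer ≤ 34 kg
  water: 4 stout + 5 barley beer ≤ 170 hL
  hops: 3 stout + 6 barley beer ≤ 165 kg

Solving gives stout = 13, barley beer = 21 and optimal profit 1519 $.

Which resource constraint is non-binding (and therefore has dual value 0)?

water

malt: 34/34 (binding)
water: 157/170 (slack 13)
hops: 165/165 (binding)
By complementary slackness, a constraint with positive slack has shadow price 0 → water.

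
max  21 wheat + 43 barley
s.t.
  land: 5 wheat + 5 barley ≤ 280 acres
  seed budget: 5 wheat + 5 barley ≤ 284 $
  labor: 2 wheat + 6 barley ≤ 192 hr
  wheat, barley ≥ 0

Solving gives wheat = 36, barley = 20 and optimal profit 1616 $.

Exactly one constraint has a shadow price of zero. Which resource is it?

land: 280/280 (binding)
seed budget: 280/284 (slack 4)
labor: 192/192 (binding)
By complementary slackness, a constraint with positive slack has shadow price 0 → seed budget.

seed budget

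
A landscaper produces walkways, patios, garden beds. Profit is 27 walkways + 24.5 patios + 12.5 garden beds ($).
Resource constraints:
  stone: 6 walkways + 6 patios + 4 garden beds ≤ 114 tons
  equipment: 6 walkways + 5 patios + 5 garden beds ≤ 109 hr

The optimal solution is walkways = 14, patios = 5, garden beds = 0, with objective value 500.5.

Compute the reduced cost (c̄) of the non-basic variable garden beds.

Check each constraint at x*: stone 114/114 (tight); equipment 109/109 (tight).
The binding rows give the dual system: 6·y_stone + 6·y_equipment = 27 and 6·y_stone + 5·y_equipment = 24.5.
This yields shadow prices y_stone = 2, y_equipment = 2.5.
Reduced cost of garden beds: c₃ − yᵀa₃ = 12.5 − (2·4 + 2.5·5) = 12.5 − 20.5 = -8.

-8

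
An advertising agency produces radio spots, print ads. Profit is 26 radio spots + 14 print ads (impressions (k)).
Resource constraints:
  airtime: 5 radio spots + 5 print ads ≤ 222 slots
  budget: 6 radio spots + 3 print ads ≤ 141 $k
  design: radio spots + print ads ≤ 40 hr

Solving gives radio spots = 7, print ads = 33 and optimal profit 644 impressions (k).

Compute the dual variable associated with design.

Check each constraint at x*: airtime 200/222 (slack 22); budget 141/141 (tight); design 40/40 (tight).
Slack constraints have shadow price 0 (complementary slackness).
The binding rows give the dual system: 6·y_budget + 1·y_design = 26 and 3·y_budget + 1·y_design = 14.
Solving: y_budget = 4, y_design = 2.
Shadow price of design = 2.

2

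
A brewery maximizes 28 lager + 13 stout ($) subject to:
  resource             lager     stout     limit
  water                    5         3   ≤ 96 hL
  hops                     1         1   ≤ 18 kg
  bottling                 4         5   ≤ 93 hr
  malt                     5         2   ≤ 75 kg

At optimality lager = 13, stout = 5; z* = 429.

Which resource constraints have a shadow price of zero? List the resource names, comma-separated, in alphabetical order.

bottling, water

water: 80/96 (slack 16)
hops: 18/18 (binding)
bottling: 77/93 (slack 16)
malt: 75/75 (binding)
By complementary slackness, a constraint with positive slack has shadow price 0 → bottling, water.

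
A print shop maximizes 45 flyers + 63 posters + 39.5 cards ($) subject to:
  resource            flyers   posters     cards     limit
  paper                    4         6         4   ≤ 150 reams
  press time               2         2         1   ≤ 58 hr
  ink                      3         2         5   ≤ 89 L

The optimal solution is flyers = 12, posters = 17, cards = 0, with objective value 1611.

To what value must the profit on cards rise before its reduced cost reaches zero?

Binding: paper and press time. Non-binding: ink (19 unused).
Slack constraints have shadow price 0 (complementary slackness).
The binding rows give the dual system: 4·y_paper + 2·y_press time = 45 and 6·y_paper + 2·y_press time = 63.
Solving: y_paper = 9, y_press time = 4.5.
cards enters the basis when its profit ≥ yᵀa₃ = 9·4 + 4.5·1 = 40.5.

40.5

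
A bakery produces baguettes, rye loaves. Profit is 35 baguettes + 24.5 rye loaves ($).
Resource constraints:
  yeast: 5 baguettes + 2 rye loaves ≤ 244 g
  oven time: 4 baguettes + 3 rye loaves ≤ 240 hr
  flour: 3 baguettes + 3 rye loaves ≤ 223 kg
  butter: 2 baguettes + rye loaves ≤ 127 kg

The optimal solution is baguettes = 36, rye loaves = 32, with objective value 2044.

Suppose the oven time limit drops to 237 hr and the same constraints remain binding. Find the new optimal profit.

Binding: yeast and oven time. Non-binding: flour (19 unused), butter (23 unused).
Slack constraints have shadow price 0 (complementary slackness).
From A_Bᵀ y = c: 5·y_yeast + 4·y_oven time = 35; 2·y_yeast + 3·y_oven time = 24.5.
→ y_yeast = 1 and y_oven time = 7.5.
Δz = y_oven time·Δb = 7.5 × (-3) = -22.5, so new z* = 2044 − 22.5 = 2021.5.

2021.5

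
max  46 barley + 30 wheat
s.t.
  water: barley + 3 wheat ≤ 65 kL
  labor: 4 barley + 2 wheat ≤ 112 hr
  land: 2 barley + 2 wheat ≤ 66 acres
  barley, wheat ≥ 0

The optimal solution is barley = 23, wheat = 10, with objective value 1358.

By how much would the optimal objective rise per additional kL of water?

0

Binding: labor and land. Non-binding: water (12 unused).
Since water is not tight, its dual is 0.
Dual feasibility on the basic columns requires 4·y_labor + 2·y_land = 46, 2·y_labor + 2·y_land = 30.
→ y_labor = 8 and y_land = 7.
Shadow price of water = 0.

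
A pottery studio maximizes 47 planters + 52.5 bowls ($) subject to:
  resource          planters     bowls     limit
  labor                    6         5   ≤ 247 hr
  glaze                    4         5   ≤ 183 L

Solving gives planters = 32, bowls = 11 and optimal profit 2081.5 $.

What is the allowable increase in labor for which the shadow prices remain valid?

Binding constraints: labor, glaze. The basis is B = [[6,5],[4,5]] with det 10.
Per unit increase in labor, x* moves by d = (0.5, -0.4).
The basis stays optimal until bowls reaches 0; allowable increase = 27.5 hr.

27.5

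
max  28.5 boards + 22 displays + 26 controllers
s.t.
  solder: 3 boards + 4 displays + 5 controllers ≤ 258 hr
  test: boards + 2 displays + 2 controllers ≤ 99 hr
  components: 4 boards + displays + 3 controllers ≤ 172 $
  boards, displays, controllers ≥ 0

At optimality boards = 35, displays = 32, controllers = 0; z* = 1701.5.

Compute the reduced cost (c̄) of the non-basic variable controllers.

At the optimum: solder uses 233 of 258 (slack = 25); test uses 99 of 99 (binding); components uses 172 of 172 (binding).
Slack constraints have shadow price 0 (complementary slackness).
Dual feasibility on the basic columns requires 1·y_test + 4·y_components = 28.5, 2·y_test + 1·y_components = 22.
Solving: y_test = 8.5, y_components = 5.
Reduced cost of controllers: c₃ − yᵀa₃ = 26 − (8.5·2 + 5·3) = 26 − 32 = -6.

-6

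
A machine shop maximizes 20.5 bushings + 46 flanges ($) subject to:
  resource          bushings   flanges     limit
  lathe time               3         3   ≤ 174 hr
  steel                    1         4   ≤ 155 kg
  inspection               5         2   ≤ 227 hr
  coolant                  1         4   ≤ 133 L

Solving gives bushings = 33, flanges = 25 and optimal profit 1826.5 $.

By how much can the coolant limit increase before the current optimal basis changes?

Binding constraints: lathe time, coolant. The basis is B = [[3,3],[1,4]] with det 9.
Per unit increase in coolant, x* moves by d = (-0.3333, 0.3333).
The basis stays optimal until steel becomes binding; allowable increase = 22 L.

22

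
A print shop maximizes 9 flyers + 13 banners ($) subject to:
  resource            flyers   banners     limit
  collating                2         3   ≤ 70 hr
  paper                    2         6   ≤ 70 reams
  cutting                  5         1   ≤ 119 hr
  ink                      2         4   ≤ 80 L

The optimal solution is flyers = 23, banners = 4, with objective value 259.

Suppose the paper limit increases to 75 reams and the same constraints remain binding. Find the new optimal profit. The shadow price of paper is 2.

Δb = 5, so new z* = 259 + (2)·(5) = 259 + 10 = 269.

269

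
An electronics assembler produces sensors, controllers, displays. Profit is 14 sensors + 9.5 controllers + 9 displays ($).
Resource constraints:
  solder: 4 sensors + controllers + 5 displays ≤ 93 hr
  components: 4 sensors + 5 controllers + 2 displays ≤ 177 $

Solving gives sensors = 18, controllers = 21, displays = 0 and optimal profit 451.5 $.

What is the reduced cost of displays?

-4

Check each constraint at x*: solder 93/93 (tight); components 177/177 (tight).
The binding rows give the dual system: 4·y_solder + 4·y_components = 14 and 1·y_solder + 5·y_components = 9.5.
Solving: y_solder = 2, y_components = 1.5.
Reduced cost of displays: c₃ − yᵀa₃ = 9 − (2·5 + 1.5·2) = 9 − 13 = -4.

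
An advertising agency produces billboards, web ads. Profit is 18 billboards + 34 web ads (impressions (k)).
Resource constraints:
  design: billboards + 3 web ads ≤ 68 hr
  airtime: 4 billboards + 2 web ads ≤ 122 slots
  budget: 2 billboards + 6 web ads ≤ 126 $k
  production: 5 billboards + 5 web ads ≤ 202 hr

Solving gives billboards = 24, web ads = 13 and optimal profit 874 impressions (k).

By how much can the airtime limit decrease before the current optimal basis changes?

80

Binding constraints: airtime, budget. The basis is B = [[4,2],[2,6]] with det 20.
Per unit decrease in airtime, x* moves by d = (-0.3, 0.1).
The basis stays optimal until billboards reaches 0; allowable decrease = 80 slots.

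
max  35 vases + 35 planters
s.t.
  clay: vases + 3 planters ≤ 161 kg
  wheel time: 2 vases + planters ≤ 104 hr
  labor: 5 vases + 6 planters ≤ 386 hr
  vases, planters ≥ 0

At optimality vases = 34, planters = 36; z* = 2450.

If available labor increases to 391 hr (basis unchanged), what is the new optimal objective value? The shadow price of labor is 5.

2475

Δb = 5, so new z* = 2450 + (5)·(5) = 2450 + 25 = 2475.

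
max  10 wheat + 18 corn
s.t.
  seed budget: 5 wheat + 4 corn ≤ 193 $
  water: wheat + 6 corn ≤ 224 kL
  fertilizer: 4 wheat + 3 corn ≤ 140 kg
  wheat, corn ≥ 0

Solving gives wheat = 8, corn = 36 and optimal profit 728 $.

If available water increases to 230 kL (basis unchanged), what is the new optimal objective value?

Check each constraint at x*: seed budget 184/193 (slack 9); water 224/224 (tight); fertilizer 140/140 (tight).
By complementary slackness, y = 0 for the non-binding constraint.
Dual feasibility on the basic columns requires 1·y_water + 4·y_fertilizer = 10, 6·y_water + 3·y_fertilizer = 18.
This yields shadow prices y_water = 2, y_fertilizer = 2.
Δz = y_water·Δb = 2 × (6) = 12, so new z* = 728 + 12 = 740.

740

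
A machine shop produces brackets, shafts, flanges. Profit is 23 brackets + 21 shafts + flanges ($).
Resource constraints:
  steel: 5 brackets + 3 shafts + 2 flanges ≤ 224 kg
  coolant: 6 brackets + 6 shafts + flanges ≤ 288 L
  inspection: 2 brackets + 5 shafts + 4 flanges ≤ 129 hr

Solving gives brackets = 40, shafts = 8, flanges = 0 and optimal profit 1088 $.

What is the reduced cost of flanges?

Check each constraint at x*: steel 224/224 (tight); coolant 288/288 (tight); inspection 120/129 (slack 9).
By complementary slackness, y = 0 for the non-binding constraint.
From A_Bᵀ y = c: 5·y_steel + 6·y_coolant = 23; 3·y_steel + 6·y_coolant = 21.
This yields shadow prices y_steel = 1, y_coolant = 3.
Reduced cost of flanges: c₃ − yᵀa₃ = 1 − (1·2 + 3·1) = 1 − 5 = -4.

-4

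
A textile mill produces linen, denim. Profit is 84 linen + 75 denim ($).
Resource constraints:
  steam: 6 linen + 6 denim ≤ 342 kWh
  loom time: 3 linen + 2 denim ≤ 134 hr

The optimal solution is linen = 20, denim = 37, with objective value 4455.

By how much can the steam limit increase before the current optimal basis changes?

60

Binding constraints: steam, loom time. The basis is B = [[6,6],[3,2]] with det -6.
Per unit increase in steam, x* moves by d = (-0.3333, 0.5).
The basis stays optimal until linen reaches 0; allowable increase = 60 kWh.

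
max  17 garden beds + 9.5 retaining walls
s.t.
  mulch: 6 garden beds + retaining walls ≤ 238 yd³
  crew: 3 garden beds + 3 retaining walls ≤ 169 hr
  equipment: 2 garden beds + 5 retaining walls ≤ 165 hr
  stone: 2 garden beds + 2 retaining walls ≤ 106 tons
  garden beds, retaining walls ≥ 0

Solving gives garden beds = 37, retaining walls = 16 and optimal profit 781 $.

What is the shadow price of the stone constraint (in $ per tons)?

Binding: mulch and stone. Non-binding: crew (10 unused), equipment (11 unused).
Since crew, equipment are not tight, their duals are 0.
Dual feasibility on the basic columns requires 6·y_mulch + 2·y_stone = 17, 1·y_mulch + 2·y_stone = 9.5.
This yields shadow prices y_mulch = 1.5, y_stone = 4.
Shadow price of stone = 4.

4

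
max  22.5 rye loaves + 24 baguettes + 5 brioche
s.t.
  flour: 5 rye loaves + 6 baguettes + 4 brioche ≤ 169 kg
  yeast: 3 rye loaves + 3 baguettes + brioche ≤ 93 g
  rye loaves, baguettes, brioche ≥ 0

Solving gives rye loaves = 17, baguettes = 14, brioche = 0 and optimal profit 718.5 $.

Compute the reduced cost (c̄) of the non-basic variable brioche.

Check each constraint at x*: flour 169/169 (tight); yeast 93/93 (tight).
The binding rows give the dual system: 5·y_flour + 3·y_yeast = 22.5 and 6·y_flour + 3·y_yeast = 24.
This yields shadow prices y_flour = 1.5, y_yeast = 5.
Reduced cost of brioche: c₃ − yᵀa₃ = 5 − (1.5·4 + 5·1) = 5 − 11 = -6.

-6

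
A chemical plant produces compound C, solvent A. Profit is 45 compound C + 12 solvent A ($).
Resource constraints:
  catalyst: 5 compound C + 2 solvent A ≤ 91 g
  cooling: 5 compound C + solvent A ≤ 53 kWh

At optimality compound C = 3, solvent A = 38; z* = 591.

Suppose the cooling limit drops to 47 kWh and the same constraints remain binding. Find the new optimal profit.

Both catalyst and cooling are binding at x*.
Dual feasibility on the basic columns requires 5·y_catalyst + 5·y_cooling = 45, 2·y_catalyst + 1·y_cooling = 12.
→ y_catalyst = 3 and y_cooling = 6.
Δz = y_cooling·Δb = 6 × (-6) = -36, so new z* = 591 − 36 = 555.

555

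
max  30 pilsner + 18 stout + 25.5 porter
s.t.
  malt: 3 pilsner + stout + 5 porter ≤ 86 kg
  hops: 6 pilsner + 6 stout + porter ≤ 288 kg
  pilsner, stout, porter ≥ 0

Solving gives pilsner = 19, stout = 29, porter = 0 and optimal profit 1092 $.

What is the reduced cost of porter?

-6.5

Both malt and hops are binding at x*.
Dual feasibility on the basic columns requires 3·y_malt + 6·y_hops = 30, 1·y_malt + 6·y_hops = 18.
Solving: y_malt = 6, y_hops = 2.
Reduced cost of porter: c₃ − yᵀa₃ = 25.5 − (6·5 + 2·1) = 25.5 − 32 = -6.5.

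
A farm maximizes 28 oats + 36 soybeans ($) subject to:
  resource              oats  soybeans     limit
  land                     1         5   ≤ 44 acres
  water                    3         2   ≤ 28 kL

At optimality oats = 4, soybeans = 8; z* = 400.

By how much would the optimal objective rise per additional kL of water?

Check each constraint at x*: land 44/44 (tight); water 28/28 (tight).
Dual feasibility on the basic columns requires 1·y_land + 3·y_water = 28, 5·y_land + 2·y_water = 36.
This yields shadow prices y_land = 4, y_water = 8.
Shadow price of water = 8.

8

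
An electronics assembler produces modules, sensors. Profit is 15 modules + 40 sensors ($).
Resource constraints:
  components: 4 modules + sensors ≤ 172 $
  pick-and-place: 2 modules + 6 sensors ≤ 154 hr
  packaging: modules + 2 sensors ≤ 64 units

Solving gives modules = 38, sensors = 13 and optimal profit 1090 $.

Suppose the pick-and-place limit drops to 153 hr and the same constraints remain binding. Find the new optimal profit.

At the optimum: components uses 165 of 172 (slack = 7); pick-and-place uses 154 of 154 (binding); packaging uses 64 of 64 (binding).
By complementary slackness, y = 0 for the non-binding constraint.
Dual feasibility on the basic columns requires 2·y_pick-and-place + 1·y_packaging = 15, 6·y_pick-and-place + 2·y_packaging = 40.
This yields shadow prices y_pick-and-place = 5, y_packaging = 5.
Δz = y_pick-and-place·Δb = 5 × (-1) = -5, so new z* = 1090 − 5 = 1085.

1085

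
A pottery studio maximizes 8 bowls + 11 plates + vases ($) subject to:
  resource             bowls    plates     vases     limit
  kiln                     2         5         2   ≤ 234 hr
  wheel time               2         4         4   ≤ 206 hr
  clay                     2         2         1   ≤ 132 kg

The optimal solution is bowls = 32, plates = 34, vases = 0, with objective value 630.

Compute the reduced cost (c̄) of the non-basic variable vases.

-4

At the optimum: kiln uses 234 of 234 (binding); wheel time uses 200 of 206 (slack = 6); clay uses 132 of 132 (binding).
By complementary slackness, y = 0 for the non-binding constraint.
Dual feasibility on the basic columns requires 2·y_kiln + 2·y_clay = 8, 5·y_kiln + 2·y_clay = 11.
This yields shadow prices y_kiln = 1, y_clay = 3.
Reduced cost of vases: c₃ − yᵀa₃ = 1 − (1·2 + 3·1) = 1 − 5 = -4.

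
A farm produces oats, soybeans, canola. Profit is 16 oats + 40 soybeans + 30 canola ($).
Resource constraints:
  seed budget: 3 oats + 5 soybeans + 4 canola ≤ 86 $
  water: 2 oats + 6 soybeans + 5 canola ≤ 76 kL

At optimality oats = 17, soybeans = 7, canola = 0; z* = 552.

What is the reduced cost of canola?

Both seed budget and water are binding at x*.
Dual feasibility on the basic columns requires 3·y_seed budget + 2·y_water = 16, 5·y_seed budget + 6·y_water = 40.
This yields shadow prices y_seed budget = 2, y_water = 5.
Reduced cost of canola: c₃ − yᵀa₃ = 30 − (2·4 + 5·5) = 30 − 33 = -3.

-3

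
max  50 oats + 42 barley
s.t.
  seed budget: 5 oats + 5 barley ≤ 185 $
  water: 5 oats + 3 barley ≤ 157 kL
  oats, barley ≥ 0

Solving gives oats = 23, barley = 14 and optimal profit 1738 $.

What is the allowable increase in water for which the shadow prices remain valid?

28

Binding constraints: seed budget, water. The basis is B = [[5,5],[5,3]] with det -10.
Per unit increase in water, x* moves by d = (0.5, -0.5).
The basis stays optimal until barley reaches 0; allowable increase = 28 kL.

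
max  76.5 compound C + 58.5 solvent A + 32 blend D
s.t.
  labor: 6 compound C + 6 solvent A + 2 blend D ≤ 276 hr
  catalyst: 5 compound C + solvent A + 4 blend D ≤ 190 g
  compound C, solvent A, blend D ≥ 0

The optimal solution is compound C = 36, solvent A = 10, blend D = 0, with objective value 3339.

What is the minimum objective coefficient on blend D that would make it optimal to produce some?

36

Check each constraint at x*: labor 276/276 (tight); catalyst 190/190 (tight).
The binding rows give the dual system: 6·y_labor + 5·y_catalyst = 76.5 and 6·y_labor + 1·y_catalyst = 58.5.
This yields shadow prices y_labor = 9, y_catalyst = 4.5.
blend D enters the basis when its profit ≥ yᵀa₃ = 9·2 + 4.5·4 = 36.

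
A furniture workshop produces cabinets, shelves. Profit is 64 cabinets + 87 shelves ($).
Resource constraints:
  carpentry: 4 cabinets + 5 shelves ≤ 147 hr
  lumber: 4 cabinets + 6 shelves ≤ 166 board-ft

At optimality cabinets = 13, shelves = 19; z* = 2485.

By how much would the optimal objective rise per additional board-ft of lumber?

7

At the optimum: carpentry uses 147 of 147 (binding); lumber uses 166 of 166 (binding).
The binding rows give the dual system: 4·y_carpentry + 4·y_lumber = 64 and 5·y_carpentry + 6·y_lumber = 87.
→ y_carpentry = 9 and y_lumber = 7.
Shadow price of lumber = 7.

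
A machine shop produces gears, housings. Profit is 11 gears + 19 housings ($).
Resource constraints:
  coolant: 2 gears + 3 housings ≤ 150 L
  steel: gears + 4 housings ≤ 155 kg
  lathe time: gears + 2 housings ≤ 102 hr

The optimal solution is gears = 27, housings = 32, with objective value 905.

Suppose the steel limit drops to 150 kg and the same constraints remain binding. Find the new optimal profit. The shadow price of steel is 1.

900

Δb = -5, so new z* = 905 + (1)·(-5) = 905 − 5 = 900.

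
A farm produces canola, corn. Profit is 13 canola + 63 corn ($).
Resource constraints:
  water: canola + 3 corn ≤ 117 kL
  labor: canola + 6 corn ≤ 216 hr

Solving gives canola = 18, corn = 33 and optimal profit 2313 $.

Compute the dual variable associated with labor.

8

Check each constraint at x*: water 117/117 (tight); labor 216/216 (tight).
The binding rows give the dual system: 1·y_water + 1·y_labor = 13 and 3·y_water + 6·y_labor = 63.
This yields shadow prices y_water = 5, y_labor = 8.
Shadow price of labor = 8.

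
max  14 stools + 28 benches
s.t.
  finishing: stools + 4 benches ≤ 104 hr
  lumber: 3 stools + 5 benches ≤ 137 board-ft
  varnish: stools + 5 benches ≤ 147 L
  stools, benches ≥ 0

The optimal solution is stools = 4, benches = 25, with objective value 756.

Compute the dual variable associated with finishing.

At the optimum: finishing uses 104 of 104 (binding); lumber uses 137 of 137 (binding); varnish uses 129 of 147 (slack = 18).
Slack constraints have shadow price 0 (complementary slackness).
Dual feasibility on the basic columns requires 1·y_finishing + 3·y_lumber = 14, 4·y_finishing + 5·y_lumber = 28.
→ y_finishing = 2 and y_lumber = 4.
Shadow price of finishing = 2.

2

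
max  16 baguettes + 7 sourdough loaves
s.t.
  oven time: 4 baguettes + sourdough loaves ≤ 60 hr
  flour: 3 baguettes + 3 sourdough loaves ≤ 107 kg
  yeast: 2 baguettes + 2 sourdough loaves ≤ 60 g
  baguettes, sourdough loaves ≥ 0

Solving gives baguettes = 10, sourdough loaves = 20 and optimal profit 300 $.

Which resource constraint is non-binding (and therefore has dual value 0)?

oven time: 60/60 (binding)
flour: 90/107 (slack 17)
yeast: 60/60 (binding)
By complementary slackness, a constraint with positive slack has shadow price 0 → flour.

flour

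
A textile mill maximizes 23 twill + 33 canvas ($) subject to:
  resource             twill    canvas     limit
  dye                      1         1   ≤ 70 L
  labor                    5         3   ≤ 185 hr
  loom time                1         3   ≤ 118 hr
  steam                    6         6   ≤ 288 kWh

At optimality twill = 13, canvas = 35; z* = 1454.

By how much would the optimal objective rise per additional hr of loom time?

5

At the optimum: dye uses 48 of 70 (slack = 22); labor uses 170 of 185 (slack = 15); loom time uses 118 of 118 (binding); steam uses 288 of 288 (binding).
Since dye, labor are not tight, their duals are 0.
Dual feasibility on the basic columns requires 1·y_loom time + 6·y_steam = 23, 3·y_loom time + 6·y_steam = 33.
This yields shadow prices y_loom time = 5, y_steam = 3.
Shadow price of loom time = 5.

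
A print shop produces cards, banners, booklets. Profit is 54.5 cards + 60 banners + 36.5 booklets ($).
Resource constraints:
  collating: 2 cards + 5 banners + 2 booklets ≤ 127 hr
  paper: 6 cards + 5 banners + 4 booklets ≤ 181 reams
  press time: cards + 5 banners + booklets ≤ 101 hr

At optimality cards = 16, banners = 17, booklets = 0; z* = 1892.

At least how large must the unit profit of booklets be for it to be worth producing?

At the optimum: collating uses 117 of 127 (slack = 10); paper uses 181 of 181 (binding); press time uses 101 of 101 (binding).
Slack constraints have shadow price 0 (complementary slackness).
Dual feasibility on the basic columns requires 6·y_paper + 1·y_press time = 54.5, 5·y_paper + 5·y_press time = 60.
Solving: y_paper = 8.5, y_press time = 3.5.
booklets enters the basis when its profit ≥ yᵀa₃ = 8.5·4 + 3.5·1 = 37.5.

37.5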